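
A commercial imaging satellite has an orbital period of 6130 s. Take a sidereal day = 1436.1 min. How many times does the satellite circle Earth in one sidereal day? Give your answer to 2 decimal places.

Orbits per sidereal day = 86166 / 6130.0 = 14.056.

14.06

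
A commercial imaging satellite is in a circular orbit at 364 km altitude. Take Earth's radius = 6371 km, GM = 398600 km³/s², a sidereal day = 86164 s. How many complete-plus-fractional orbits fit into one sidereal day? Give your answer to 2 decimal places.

Semi-major axis a = 6371 + 364 = 6735 km. Period T = 2π√(a³/μ) = 2π√(6735³/398600) = 5500.7 s = 91.68 min.
Orbits per sidereal day = 86164 / 5500.7 = 15.664.

15.66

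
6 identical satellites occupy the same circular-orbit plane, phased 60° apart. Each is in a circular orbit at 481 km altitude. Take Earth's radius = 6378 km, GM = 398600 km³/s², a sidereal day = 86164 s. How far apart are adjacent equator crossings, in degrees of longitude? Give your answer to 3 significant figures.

Semi-major axis a = 6378 + 481 = 6859 km. Period T = 2π√(a³/μ) = 2π√(6859³/398600) = 5653.3 s = 94.22 min.
Single-satellite node shift = (5653.3/86164) × 360° = 23.62°.
With 6 satellites evenly phased, successive equator crossings are 23.62/6 = 3.937° apart.

3.94°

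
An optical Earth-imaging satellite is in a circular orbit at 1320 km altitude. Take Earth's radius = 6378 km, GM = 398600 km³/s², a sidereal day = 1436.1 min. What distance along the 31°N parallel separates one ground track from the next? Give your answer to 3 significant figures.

2680 km

Semi-major axis a = 6378 + 1320 = 7698 km. Period T = 2π√(a³/μ) = 2π√(7698³/398600) = 6721.7 s = 112.03 min.
Node shift per orbit = (6721.7/86166) × 360° = 28.08°.
Equatorial spacing = 28.08 × 111.3 km/° = 3126 km.
At 31° latitude, spacing = 3126 × cos(31°) = 2680 km.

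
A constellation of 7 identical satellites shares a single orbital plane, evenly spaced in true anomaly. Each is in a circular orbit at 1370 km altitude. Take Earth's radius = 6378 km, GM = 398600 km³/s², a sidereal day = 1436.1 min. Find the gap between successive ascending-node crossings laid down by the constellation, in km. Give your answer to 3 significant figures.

451 km

Semi-major axis a = 6378 + 1370 = 7748 km. Period T = 2π√(a³/μ) = 2π√(7748³/398600) = 6787.3 s = 113.12 min.
Single-satellite node shift = (6787.3/86166) × 360° = 28.36°.
With 7 satellites evenly phased, successive equator crossings are 28.36/7 = 4.051° apart.
That is 4.051 × 111.3 = 451 km at the equator.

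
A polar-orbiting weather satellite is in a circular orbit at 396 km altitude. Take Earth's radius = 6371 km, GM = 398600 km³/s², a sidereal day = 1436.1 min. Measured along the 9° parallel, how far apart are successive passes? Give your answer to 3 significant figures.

2540 km

Semi-major axis a = 6371 + 396 = 6767 km. Period T = 2π√(a³/μ) = 2π√(6767³/398600) = 5539.9 s = 92.33 min.
Node shift per orbit = (5539.9/86166) × 360° = 23.15°.
Equatorial spacing = 23.15 × 111.2 km/° = 2574 km.
At 9° latitude, spacing = 2574 × cos(9°) = 2542 km.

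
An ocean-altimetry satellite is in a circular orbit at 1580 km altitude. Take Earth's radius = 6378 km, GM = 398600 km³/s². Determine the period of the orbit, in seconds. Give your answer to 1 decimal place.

Semi-major axis a = 6378 + 1580 = 7958 km. Period T = 2π√(a³/μ) = 2π√(7958³/398600) = 7065.1 s = 117.75 min.

7065.1 seconds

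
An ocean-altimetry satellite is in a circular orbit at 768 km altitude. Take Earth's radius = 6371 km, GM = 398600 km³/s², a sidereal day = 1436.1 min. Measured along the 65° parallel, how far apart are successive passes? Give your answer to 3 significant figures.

1180 km

Semi-major axis a = 6371 + 768 = 7139 km. Period T = 2π√(a³/μ) = 2π√(7139³/398600) = 6003.0 s = 100.05 min.
Node shift per orbit = (6003.0/86166) × 360° = 25.08°.
Equatorial spacing = 25.08 × 111.2 km/° = 2789 km.
At 65° latitude, spacing = 2789 × cos(65°) = 1179 km.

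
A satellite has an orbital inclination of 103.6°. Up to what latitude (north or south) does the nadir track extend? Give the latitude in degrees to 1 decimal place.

76.4°

Retrograde orbit: the ground track reaches ±(180° − i) = ±(180 − 103.6) = ±76.4°.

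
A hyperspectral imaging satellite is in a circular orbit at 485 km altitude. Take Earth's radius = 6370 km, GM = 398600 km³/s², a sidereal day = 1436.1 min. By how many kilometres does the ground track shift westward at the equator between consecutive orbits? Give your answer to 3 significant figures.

2620 km

Semi-major axis a = 6370 + 485 = 6855 km. Period T = 2π√(a³/μ) = 2π√(6855³/398600) = 5648.4 s = 94.14 min.
During one orbit Earth rotates (5648.4 / 86166) × 360° = 23.60°.
At the equator that is 23.60° × (2π·6370/360) km/° = 23.60 × 111.2 = 2624 km.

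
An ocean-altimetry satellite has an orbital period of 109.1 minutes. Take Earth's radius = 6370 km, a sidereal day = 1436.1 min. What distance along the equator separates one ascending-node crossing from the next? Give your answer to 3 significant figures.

T = 109.1 min = 6546.0 s.
During one orbit Earth rotates (6546.0 / 86166) × 360° = 27.35°.
At the equator that is 27.35° × (2π·6370/360) km/° = 27.35 × 111.2 = 3041 km.

3040 km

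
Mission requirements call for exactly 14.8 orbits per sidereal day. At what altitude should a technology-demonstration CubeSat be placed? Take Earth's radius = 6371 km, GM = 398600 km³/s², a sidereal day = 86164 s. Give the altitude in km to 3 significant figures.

624 km

Required period T = 86164 / 14.8 = 5821.9 s.
From T = 2π√(a³/μ): a = (μ T²/4π²)^(1/3) = (398600 × 5821.9² / 4π²)^(1/3) = 6995 km.
Altitude h = a − R = 6995 − 6371 = 624 km.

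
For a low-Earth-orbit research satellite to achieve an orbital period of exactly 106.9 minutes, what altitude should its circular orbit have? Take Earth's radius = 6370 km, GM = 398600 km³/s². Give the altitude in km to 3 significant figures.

T = 106.9 min = 6414.0 s.
From T = 2π√(a³/μ): a = (μ T²/4π²)^(1/3) = (398600 × 6414.0² / 4π²)^(1/3) = 7461 km.
Altitude h = a − R = 7461 − 6370 = 1091 km.

1090 km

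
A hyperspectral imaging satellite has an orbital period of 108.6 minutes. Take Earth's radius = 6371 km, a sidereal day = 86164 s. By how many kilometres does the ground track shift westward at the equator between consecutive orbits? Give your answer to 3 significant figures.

T = 108.6 min = 6516.0 s.
During one orbit Earth rotates (6516.0 / 86164) × 360° = 27.22°.
At the equator that is 27.22° × (2π·6371/360) km/° = 27.22 × 111.2 = 3027 km.

3030 km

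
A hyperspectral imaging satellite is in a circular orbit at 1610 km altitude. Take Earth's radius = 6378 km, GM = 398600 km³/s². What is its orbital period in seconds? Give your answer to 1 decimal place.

Semi-major axis a = 6378 + 1610 = 7988 km. Period T = 2π√(a³/μ) = 2π√(7988³/398600) = 7105.1 s = 118.42 min.

7105.1 seconds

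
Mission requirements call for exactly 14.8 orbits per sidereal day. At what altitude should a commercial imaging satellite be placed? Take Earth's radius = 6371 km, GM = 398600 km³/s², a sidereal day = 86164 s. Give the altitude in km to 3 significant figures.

624 km

Required period T = 86164 / 14.8 = 5821.9 s.
From T = 2π√(a³/μ): a = (μ T²/4π²)^(1/3) = (398600 × 5821.9² / 4π²)^(1/3) = 6995 km.
Altitude h = a − R = 6995 − 6371 = 624 km.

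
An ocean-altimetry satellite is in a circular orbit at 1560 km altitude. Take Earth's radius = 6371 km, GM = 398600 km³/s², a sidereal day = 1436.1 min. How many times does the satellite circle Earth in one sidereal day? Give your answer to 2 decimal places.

12.26

Semi-major axis a = 6371 + 1560 = 7931 km. Period T = 2π√(a³/μ) = 2π√(7931³/398600) = 7029.2 s = 117.15 min.
Orbits per sidereal day = 86166 / 7029.2 = 12.258.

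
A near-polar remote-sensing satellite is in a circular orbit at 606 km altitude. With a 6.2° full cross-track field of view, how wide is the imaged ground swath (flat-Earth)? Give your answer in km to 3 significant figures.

Half-angle = 6.2°/2 = 3.1°.
Swath width ≈ 2h·tan(θ/2) = 2 × 606 × tan(3.1°) = 65.6 km.

65.6 km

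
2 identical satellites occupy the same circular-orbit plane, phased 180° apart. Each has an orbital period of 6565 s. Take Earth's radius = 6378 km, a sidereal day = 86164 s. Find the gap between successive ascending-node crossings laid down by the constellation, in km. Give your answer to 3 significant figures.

1530 km

Single-satellite node shift = (6565.0/86164) × 360° = 27.43°.
With 2 satellites evenly phased, successive equator crossings are 27.43/2 = 13.715° apart.
That is 13.715 × 111.3 = 1527 km at the equator.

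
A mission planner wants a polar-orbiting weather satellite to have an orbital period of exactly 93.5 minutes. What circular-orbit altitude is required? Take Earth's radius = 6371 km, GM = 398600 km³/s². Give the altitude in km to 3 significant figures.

T = 93.5 min = 5610.0 s.
From T = 2π√(a³/μ): a = (μ T²/4π²)^(1/3) = (398600 × 5610.0² / 4π²)^(1/3) = 6824 km.
Altitude h = a − R = 6824 − 6371 = 453 km.

453 km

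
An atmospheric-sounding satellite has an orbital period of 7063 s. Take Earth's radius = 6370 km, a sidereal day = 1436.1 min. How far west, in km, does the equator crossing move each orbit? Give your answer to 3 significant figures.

3280 km

During one orbit Earth rotates (7063.0 / 86166) × 360° = 29.51°.
At the equator that is 29.51° × (2π·6370/360) km/° = 29.51 × 111.2 = 3281 km.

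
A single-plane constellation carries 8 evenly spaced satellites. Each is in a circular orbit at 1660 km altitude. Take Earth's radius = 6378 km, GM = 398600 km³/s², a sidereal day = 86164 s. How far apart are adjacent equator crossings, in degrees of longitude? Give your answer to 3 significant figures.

Semi-major axis a = 6378 + 1660 = 8038 km. Period T = 2π√(a³/μ) = 2π√(8038³/398600) = 7171.9 s = 119.53 min.
Single-satellite node shift = (7171.9/86164) × 360° = 29.96°.
With 8 satellites evenly phased, successive equator crossings are 29.96/8 = 3.746° apart.

3.75°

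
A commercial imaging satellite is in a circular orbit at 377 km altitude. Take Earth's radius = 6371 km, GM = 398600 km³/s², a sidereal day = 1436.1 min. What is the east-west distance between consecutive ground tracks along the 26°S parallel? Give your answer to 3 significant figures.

2300 km

Semi-major axis a = 6371 + 377 = 6748 km. Period T = 2π√(a³/μ) = 2π√(6748³/398600) = 5516.6 s = 91.94 min.
Node shift per orbit = (5516.6/86166) × 360° = 23.05°.
Equatorial spacing = 23.05 × 111.2 km/° = 2563 km.
At 26° latitude, spacing = 2563 × cos(26°) = 2303 km.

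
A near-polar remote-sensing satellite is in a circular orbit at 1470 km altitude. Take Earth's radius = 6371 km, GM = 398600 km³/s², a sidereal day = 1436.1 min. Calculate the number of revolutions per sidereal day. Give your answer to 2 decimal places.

Semi-major axis a = 6371 + 1470 = 7841 km. Period T = 2π√(a³/μ) = 2π√(7841³/398600) = 6909.8 s = 115.16 min.
Orbits per sidereal day = 86166 / 6909.8 = 12.470.

12.47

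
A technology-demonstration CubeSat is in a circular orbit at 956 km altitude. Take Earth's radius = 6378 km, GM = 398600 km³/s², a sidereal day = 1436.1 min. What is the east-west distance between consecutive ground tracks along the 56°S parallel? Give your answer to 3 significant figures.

1630 km

Semi-major axis a = 6378 + 956 = 7334 km. Period T = 2π√(a³/μ) = 2π√(7334³/398600) = 6250.6 s = 104.18 min.
Node shift per orbit = (6250.6/86166) × 360° = 26.11°.
Equatorial spacing = 26.11 × 111.3 km/° = 2907 km.
At 56° latitude, spacing = 2907 × cos(56°) = 1626 km.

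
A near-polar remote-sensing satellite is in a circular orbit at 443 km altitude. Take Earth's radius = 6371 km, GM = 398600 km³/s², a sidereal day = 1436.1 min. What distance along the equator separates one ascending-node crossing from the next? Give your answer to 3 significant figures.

2600 km

Semi-major axis a = 6371 + 443 = 6814 km. Period T = 2π√(a³/μ) = 2π√(6814³/398600) = 5597.8 s = 93.30 min.
During one orbit Earth rotates (5597.8 / 86166) × 360° = 23.39°.
At the equator that is 23.39° × (2π·6371/360) km/° = 23.39 × 111.2 = 2601 km.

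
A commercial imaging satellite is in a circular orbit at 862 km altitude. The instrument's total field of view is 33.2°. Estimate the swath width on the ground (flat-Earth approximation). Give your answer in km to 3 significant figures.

514 km

Half-angle = 33.2°/2 = 16.6°.
Swath width ≈ 2h·tan(θ/2) = 2 × 862 × tan(16.6°) = 513.9 km.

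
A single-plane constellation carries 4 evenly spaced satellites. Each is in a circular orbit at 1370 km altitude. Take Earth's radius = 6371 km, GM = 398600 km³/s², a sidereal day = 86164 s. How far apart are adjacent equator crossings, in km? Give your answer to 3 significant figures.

Semi-major axis a = 6371 + 1370 = 7741 km. Period T = 2π√(a³/μ) = 2π√(7741³/398600) = 6778.1 s = 112.97 min.
Single-satellite node shift = (6778.1/86164) × 360° = 28.32°.
With 4 satellites evenly phased, successive equator crossings are 28.32/4 = 7.080° apart.
That is 7.080 × 111.2 = 787 km at the equator.

787 km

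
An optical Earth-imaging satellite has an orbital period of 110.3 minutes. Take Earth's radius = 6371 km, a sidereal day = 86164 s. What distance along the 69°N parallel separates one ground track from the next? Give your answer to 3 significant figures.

T = 110.3 min = 6618.0 s.
Node shift per orbit = (6618.0/86164) × 360° = 27.65°.
Equatorial spacing = 27.65 × 111.2 km/° = 3075 km.
At 69° latitude, spacing = 3075 × cos(69°) = 1102 km.

1100 km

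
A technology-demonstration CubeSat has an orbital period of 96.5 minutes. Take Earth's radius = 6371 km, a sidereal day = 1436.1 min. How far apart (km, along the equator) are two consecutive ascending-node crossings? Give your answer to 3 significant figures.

2690 km

T = 96.5 min = 5790.0 s.
During one orbit Earth rotates (5790.0 / 86166) × 360° = 24.19°.
At the equator that is 24.19° × (2π·6371/360) km/° = 24.19 × 111.2 = 2690 km.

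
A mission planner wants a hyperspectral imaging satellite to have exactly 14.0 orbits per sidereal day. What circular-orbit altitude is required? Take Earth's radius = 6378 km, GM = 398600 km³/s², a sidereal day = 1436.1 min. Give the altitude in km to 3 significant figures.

881 km

Required period T = 86166 / 14.0 = 6154.7 s.
From T = 2π√(a³/μ): a = (μ T²/4π²)^(1/3) = (398600 × 6154.7² / 4π²)^(1/3) = 7259 km.
Altitude h = a − R = 7259 − 6378 = 881 km.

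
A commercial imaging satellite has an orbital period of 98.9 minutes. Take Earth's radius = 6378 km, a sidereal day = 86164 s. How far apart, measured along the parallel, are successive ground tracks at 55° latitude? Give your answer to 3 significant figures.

1580 km

T = 98.9 min = 5934.0 s.
Node shift per orbit = (5934.0/86164) × 360° = 24.79°.
Equatorial spacing = 24.79 × 111.3 km/° = 2760 km.
At 55° latitude, spacing = 2760 × cos(55°) = 1583 km.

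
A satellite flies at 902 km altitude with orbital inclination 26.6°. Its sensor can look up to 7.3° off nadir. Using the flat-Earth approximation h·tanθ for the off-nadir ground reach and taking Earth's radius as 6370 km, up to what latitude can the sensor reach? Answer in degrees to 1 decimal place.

27.6°

For a prograde orbit the ground track reaches latitude ±i = ±26.6°.
Sensor half-swath on the ground ≈ 902·tan(7.3°) = 116 km = 1.04° of latitude.
Maximum observable latitude ≈ 26.6 + 1.04 = 27.6°.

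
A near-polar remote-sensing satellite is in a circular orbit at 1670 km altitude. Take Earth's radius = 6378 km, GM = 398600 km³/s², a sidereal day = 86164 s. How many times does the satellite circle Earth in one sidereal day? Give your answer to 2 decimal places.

11.99

Semi-major axis a = 6378 + 1670 = 8048 km. Period T = 2π√(a³/μ) = 2π√(8048³/398600) = 7185.3 s = 119.75 min.
Orbits per sidereal day = 86164 / 7185.3 = 11.992.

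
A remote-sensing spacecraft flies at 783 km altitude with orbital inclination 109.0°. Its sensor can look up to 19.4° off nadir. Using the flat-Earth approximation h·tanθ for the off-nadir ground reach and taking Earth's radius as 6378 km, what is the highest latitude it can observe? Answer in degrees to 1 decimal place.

Retrograde orbit: the ground track reaches ±(180° − i) = ±(180 − 109.0) = ±71.0°.
Sensor half-swath on the ground ≈ 783·tan(19.4°) = 276 km = 2.48° of latitude.
Maximum observable latitude ≈ 71.0 + 2.48 = 73.5°.

73.5°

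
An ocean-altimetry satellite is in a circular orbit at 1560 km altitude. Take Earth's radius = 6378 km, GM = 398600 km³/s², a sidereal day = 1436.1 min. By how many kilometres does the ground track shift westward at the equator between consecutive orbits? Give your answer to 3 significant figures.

Semi-major axis a = 6378 + 1560 = 7938 km. Period T = 2π√(a³/μ) = 2π√(7938³/398600) = 7038.5 s = 117.31 min.
During one orbit Earth rotates (7038.5 / 86166) × 360° = 29.41°.
At the equator that is 29.41° × (2π·6378/360) km/° = 29.41 × 111.3 = 3273 km.

3270 km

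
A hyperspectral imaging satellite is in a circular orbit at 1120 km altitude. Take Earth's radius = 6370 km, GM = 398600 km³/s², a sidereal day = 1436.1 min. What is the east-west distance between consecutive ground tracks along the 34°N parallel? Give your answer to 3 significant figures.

2480 km

Semi-major axis a = 6370 + 1120 = 7490 km. Period T = 2π√(a³/μ) = 2π√(7490³/398600) = 6451.1 s = 107.52 min.
Node shift per orbit = (6451.1/86166) × 360° = 26.95°.
Equatorial spacing = 26.95 × 111.2 km/° = 2997 km.
At 34° latitude, spacing = 2997 × cos(34°) = 2484 km.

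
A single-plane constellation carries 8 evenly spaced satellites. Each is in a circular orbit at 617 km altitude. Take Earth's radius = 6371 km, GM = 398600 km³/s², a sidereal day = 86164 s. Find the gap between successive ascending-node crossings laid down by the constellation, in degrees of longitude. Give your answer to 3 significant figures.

3.04°

Semi-major axis a = 6371 + 617 = 6988 km. Period T = 2π√(a³/μ) = 2π√(6988³/398600) = 5813.5 s = 96.89 min.
Single-satellite node shift = (5813.5/86164) × 360° = 24.29°.
With 8 satellites evenly phased, successive equator crossings are 24.29/8 = 3.036° apart.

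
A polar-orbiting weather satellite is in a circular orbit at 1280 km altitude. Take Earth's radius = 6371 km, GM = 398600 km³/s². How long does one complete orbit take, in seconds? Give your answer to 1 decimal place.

6660.2 seconds

Semi-major axis a = 6371 + 1280 = 7651 km. Period T = 2π√(a³/μ) = 2π√(7651³/398600) = 6660.2 s = 111.00 min.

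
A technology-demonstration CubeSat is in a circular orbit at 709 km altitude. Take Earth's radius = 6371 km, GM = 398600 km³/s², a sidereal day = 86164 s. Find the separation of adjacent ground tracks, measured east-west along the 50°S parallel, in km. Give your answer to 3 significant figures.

1770 km

Semi-major axis a = 6371 + 709 = 7080 km. Period T = 2π√(a³/μ) = 2π√(7080³/398600) = 5928.7 s = 98.81 min.
Node shift per orbit = (5928.7/86164) × 360° = 24.77°.
Equatorial spacing = 24.77 × 111.2 km/° = 2754 km.
At 50° latitude, spacing = 2754 × cos(50°) = 1770 km.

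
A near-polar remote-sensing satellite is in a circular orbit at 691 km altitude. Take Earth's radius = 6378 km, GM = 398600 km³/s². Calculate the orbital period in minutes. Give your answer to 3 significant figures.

Semi-major axis a = 6378 + 691 = 7069 km. Period T = 2π√(a³/μ) = 2π√(7069³/398600) = 5914.9 s = 98.58 min.

98.6 min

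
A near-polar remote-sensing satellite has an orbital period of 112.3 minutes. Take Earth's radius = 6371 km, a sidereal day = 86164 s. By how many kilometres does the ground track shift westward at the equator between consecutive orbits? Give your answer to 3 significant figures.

T = 112.3 min = 6738.0 s.
During one orbit Earth rotates (6738.0 / 86164) × 360° = 28.15°.
At the equator that is 28.15° × (2π·6371/360) km/° = 28.15 × 111.2 = 3130 km.

3130 km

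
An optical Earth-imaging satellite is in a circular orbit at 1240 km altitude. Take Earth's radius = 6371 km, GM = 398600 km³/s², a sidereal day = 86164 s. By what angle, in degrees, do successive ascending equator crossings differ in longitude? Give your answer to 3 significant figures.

Semi-major axis a = 6371 + 1240 = 7611 km. Period T = 2π√(a³/μ) = 2π√(7611³/398600) = 6608.1 s = 110.13 min.
During one orbit Earth rotates (6608.1 / 86164) × 360° = 27.61°.

27.6°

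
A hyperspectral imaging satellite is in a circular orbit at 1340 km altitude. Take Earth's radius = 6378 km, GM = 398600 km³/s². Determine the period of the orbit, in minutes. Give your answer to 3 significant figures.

112 min

Semi-major axis a = 6378 + 1340 = 7718 km. Period T = 2π√(a³/μ) = 2π√(7718³/398600) = 6747.9 s = 112.46 min.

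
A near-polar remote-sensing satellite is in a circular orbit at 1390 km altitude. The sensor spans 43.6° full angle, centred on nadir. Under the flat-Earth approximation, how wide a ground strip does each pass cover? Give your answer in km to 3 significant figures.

1110 km

Half-angle = 43.6°/2 = 21.8°.
Swath width ≈ 2h·tan(θ/2) = 2 × 1390 × tan(21.8°) = 1111.9 km.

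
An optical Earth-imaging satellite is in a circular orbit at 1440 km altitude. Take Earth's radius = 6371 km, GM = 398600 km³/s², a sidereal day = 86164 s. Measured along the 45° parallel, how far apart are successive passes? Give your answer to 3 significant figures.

Semi-major axis a = 6371 + 1440 = 7811 km. Period T = 2π√(a³/μ) = 2π√(7811³/398600) = 6870.2 s = 114.50 min.
Node shift per orbit = (6870.2/86164) × 360° = 28.70°.
Equatorial spacing = 28.70 × 111.2 km/° = 3192 km.
At 45° latitude, spacing = 3192 × cos(45°) = 2257 km.

2260 km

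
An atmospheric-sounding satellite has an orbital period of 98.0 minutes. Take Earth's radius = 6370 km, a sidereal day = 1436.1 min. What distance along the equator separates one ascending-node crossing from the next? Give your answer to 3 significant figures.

T = 98.0 min = 5880.0 s.
During one orbit Earth rotates (5880.0 / 86166) × 360° = 24.57°.
At the equator that is 24.57° × (2π·6370/360) km/° = 24.57 × 111.2 = 2731 km.

2730 km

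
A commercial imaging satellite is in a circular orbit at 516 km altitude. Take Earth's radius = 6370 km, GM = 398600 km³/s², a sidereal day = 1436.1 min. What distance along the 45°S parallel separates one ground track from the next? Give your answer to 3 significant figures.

1870 km

Semi-major axis a = 6370 + 516 = 6886 km. Period T = 2π√(a³/μ) = 2π√(6886³/398600) = 5686.7 s = 94.78 min.
Node shift per orbit = (5686.7/86166) × 360° = 23.76°.
Equatorial spacing = 23.76 × 111.2 km/° = 2641 km.
At 45° latitude, spacing = 2641 × cos(45°) = 1868 km.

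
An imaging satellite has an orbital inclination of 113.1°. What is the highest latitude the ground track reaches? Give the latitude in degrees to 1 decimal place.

66.9°

Retrograde orbit: the ground track reaches ±(180° − i) = ±(180 − 113.1) = ±66.9°.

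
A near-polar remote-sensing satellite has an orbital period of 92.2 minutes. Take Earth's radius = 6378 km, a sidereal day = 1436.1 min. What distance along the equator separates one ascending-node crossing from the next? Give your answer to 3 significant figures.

2570 km

T = 92.2 min = 5532.0 s.
During one orbit Earth rotates (5532.0 / 86166) × 360° = 23.11°.
At the equator that is 23.11° × (2π·6378/360) km/° = 23.11 × 111.3 = 2573 km.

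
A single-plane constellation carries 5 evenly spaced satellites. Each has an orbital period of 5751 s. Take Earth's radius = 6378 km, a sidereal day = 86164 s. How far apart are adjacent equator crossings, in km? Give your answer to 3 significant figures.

535 km

Single-satellite node shift = (5751.0/86164) × 360° = 24.03°.
With 5 satellites evenly phased, successive equator crossings are 24.03/5 = 4.806° apart.
That is 4.806 × 111.3 = 535 km at the equator.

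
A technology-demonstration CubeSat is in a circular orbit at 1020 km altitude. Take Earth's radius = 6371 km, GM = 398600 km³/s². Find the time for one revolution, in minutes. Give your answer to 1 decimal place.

Semi-major axis a = 6371 + 1020 = 7391 km. Period T = 2π√(a³/μ) = 2π√(7391³/398600) = 6323.6 s = 105.39 min.

105.4 min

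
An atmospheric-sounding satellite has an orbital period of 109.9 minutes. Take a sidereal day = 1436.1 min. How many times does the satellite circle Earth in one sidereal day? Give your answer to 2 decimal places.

T = 109.9 min = 6594.0 s.
Orbits per sidereal day = 86166 / 6594.0 = 13.067.

13.07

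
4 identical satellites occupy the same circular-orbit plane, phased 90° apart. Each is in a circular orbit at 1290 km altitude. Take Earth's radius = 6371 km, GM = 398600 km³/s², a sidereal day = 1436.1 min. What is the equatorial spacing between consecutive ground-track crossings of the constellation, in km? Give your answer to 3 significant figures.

Semi-major axis a = 6371 + 1290 = 7661 km. Period T = 2π√(a³/μ) = 2π√(7661³/398600) = 6673.3 s = 111.22 min.
Single-satellite node shift = (6673.3/86166) × 360° = 27.88°.
With 4 satellites evenly phased, successive equator crossings are 27.88/4 = 6.970° apart.
That is 6.970 × 111.2 = 775 km at the equator.

775 km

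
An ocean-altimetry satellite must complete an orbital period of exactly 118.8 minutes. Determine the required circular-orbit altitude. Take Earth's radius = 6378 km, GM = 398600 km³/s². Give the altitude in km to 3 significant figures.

1630 km

T = 118.8 min = 7128.0 s.
From T = 2π√(a³/μ): a = (μ T²/4π²)^(1/3) = (398600 × 7128.0² / 4π²)^(1/3) = 8005 km.
Altitude h = a − R = 8005 − 6378 = 1627 km.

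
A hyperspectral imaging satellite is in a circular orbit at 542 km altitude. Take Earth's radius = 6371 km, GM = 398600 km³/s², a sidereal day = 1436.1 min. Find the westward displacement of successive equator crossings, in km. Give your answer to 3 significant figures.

2660 km

Semi-major axis a = 6371 + 542 = 6913 km. Period T = 2π√(a³/μ) = 2π√(6913³/398600) = 5720.2 s = 95.34 min.
During one orbit Earth rotates (5720.2 / 86166) × 360° = 23.90°.
At the equator that is 23.90° × (2π·6371/360) km/° = 23.90 × 111.2 = 2657 km.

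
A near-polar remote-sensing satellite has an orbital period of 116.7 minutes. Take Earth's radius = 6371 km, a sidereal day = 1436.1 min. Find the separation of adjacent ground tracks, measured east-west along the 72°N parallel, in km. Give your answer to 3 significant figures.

T = 116.7 min = 7002.0 s.
Node shift per orbit = (7002.0/86166) × 360° = 29.25°.
Equatorial spacing = 29.25 × 111.2 km/° = 3253 km.
At 72° latitude, spacing = 3253 × cos(72°) = 1005 km.

1010 km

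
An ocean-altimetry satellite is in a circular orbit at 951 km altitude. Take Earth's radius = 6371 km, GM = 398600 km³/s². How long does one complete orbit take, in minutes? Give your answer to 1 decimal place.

103.9 min

Semi-major axis a = 6371 + 951 = 7322 km. Period T = 2π√(a³/μ) = 2π√(7322³/398600) = 6235.3 s = 103.92 min.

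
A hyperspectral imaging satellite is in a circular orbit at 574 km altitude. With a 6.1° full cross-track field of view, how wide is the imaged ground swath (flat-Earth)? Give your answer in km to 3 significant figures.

Half-angle = 6.1°/2 = 3.05°.
Swath width ≈ 2h·tan(θ/2) = 2 × 574 × tan(3.05°) = 61.2 km.

61.2 km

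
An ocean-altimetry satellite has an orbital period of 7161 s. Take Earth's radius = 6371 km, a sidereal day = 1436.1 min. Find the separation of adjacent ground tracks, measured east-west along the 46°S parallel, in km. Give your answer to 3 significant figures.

2310 km

Node shift per orbit = (7161.0/86166) × 360° = 29.92°.
Equatorial spacing = 29.92 × 111.2 km/° = 3327 km.
At 46° latitude, spacing = 3327 × cos(46°) = 2311 km.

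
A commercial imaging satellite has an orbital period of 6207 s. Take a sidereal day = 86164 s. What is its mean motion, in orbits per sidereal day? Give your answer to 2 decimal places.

Orbits per sidereal day = 86164 / 6207.0 = 13.882.

13.88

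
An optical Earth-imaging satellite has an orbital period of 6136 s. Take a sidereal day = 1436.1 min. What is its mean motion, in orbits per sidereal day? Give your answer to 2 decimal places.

14.04

Orbits per sidereal day = 86166 / 6136.0 = 14.043.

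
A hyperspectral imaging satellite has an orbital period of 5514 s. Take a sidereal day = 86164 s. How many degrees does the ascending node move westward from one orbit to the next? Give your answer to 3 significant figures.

During one orbit Earth rotates (5514.0 / 86164) × 360° = 23.04°.

23.0°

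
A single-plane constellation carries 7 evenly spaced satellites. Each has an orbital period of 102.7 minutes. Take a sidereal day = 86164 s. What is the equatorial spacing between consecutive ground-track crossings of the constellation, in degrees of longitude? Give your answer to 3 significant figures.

T = 102.7 min = 6162.0 s.
Single-satellite node shift = (6162.0/86164) × 360° = 25.75°.
With 7 satellites evenly phased, successive equator crossings are 25.75/7 = 3.678° apart.

3.68°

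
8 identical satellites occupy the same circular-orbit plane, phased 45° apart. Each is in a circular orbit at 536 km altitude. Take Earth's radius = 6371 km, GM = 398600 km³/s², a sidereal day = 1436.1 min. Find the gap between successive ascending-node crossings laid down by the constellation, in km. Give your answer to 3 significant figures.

Semi-major axis a = 6371 + 536 = 6907 km. Period T = 2π√(a³/μ) = 2π√(6907³/398600) = 5712.8 s = 95.21 min.
Single-satellite node shift = (5712.8/86166) × 360° = 23.87°.
With 8 satellites evenly phased, successive equator crossings are 23.87/8 = 2.983° apart.
That is 2.983 × 111.2 = 332 km at the equator.

332 km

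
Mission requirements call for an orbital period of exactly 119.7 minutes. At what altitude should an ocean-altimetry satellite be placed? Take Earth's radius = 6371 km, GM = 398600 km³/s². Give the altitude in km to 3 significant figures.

1670 km

T = 119.7 min = 7182.0 s.
From T = 2π√(a³/μ): a = (μ T²/4π²)^(1/3) = (398600 × 7182.0² / 4π²)^(1/3) = 8046 km.
Altitude h = a − R = 8046 − 6371 = 1675 km.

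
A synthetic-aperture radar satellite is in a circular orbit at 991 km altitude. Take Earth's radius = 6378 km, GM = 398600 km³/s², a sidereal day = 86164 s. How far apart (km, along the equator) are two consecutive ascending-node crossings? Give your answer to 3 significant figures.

2930 km

Semi-major axis a = 6378 + 991 = 7369 km. Period T = 2π√(a³/μ) = 2π√(7369³/398600) = 6295.4 s = 104.92 min.
During one orbit Earth rotates (6295.4 / 86164) × 360° = 26.30°.
At the equator that is 26.30° × (2π·6378/360) km/° = 26.30 × 111.3 = 2928 km.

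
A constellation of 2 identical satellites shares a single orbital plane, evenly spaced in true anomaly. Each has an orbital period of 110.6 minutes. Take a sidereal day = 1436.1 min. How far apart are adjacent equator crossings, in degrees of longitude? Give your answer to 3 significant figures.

T = 110.6 min = 6636.0 s.
Single-satellite node shift = (6636.0/86166) × 360° = 27.73°.
With 2 satellites evenly phased, successive equator crossings are 27.73/2 = 13.863° apart.

13.9°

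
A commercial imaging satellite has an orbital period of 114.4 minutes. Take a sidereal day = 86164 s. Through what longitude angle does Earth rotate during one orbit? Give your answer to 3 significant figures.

T = 114.4 min = 6864.0 s.
During one orbit Earth rotates (6864.0 / 86164) × 360° = 28.68°.

28.7°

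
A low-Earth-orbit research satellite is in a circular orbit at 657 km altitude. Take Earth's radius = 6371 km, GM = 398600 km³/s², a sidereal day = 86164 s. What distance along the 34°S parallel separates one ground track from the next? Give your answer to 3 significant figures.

2260 km

Semi-major axis a = 6371 + 657 = 7028 km. Period T = 2π√(a³/μ) = 2π√(7028³/398600) = 5863.5 s = 97.73 min.
Node shift per orbit = (5863.5/86164) × 360° = 24.50°.
Equatorial spacing = 24.50 × 111.2 km/° = 2724 km.
At 34° latitude, spacing = 2724 × cos(34°) = 2258 km.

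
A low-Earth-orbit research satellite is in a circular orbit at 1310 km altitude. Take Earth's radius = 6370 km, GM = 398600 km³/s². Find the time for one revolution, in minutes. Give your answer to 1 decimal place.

111.6 min

Semi-major axis a = 6370 + 1310 = 7680 km. Period T = 2π√(a³/μ) = 2π√(7680³/398600) = 6698.1 s = 111.64 min.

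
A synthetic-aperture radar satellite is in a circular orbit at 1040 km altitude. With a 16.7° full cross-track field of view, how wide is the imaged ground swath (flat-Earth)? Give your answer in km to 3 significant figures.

Half-angle = 16.7°/2 = 8.35°.
Swath width ≈ 2h·tan(θ/2) = 2 × 1040 × tan(8.35°) = 305.3 km.

305 km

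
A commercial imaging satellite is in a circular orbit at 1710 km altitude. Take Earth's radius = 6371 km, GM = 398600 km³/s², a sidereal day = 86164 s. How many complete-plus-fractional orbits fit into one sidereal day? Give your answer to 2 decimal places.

Semi-major axis a = 6371 + 1710 = 8081 km. Period T = 2π√(a³/μ) = 2π√(8081³/398600) = 7229.5 s = 120.49 min.
Orbits per sidereal day = 86164 / 7229.5 = 11.918.

11.92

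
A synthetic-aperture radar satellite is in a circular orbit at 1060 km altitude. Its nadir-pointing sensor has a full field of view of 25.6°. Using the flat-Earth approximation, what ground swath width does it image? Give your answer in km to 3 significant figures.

482 km

Half-angle = 25.6°/2 = 12.8°.
Swath width ≈ 2h·tan(θ/2) = 2 × 1060 × tan(12.8°) = 481.7 km.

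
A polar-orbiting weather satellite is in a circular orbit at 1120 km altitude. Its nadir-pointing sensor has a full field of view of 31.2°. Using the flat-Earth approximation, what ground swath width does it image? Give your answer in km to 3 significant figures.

625 km

Half-angle = 31.2°/2 = 15.6°.
Swath width ≈ 2h·tan(θ/2) = 2 × 1120 × tan(15.6°) = 625.4 km.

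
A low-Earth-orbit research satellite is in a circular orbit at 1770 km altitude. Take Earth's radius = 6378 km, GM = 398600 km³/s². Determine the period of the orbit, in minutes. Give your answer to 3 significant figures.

Semi-major axis a = 6378 + 1770 = 8148 km. Period T = 2π√(a³/μ) = 2π√(8148³/398600) = 7319.6 s = 121.99 min.

122 min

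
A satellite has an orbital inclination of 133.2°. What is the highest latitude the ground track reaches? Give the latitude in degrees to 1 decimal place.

46.8°

Retrograde orbit: the ground track reaches ±(180° − i) = ±(180 − 133.2) = ±46.8°.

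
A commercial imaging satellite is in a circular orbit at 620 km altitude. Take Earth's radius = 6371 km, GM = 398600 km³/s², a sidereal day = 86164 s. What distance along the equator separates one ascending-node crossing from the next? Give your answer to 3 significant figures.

2700 km

Semi-major axis a = 6371 + 620 = 6991 km. Period T = 2π√(a³/μ) = 2π√(6991³/398600) = 5817.3 s = 96.95 min.
During one orbit Earth rotates (5817.3 / 86164) × 360° = 24.31°.
At the equator that is 24.31° × (2π·6371/360) km/° = 24.31 × 111.2 = 2703 km.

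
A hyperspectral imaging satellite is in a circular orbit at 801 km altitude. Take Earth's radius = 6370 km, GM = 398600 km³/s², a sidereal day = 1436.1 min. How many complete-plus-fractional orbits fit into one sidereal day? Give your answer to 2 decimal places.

14.26

Semi-major axis a = 6370 + 801 = 7171 km. Period T = 2π√(a³/μ) = 2π√(7171³/398600) = 6043.4 s = 100.72 min.
Orbits per sidereal day = 86166 / 6043.4 = 14.258.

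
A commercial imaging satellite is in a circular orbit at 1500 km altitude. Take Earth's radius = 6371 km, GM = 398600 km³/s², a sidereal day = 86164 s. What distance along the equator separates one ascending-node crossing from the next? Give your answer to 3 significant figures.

Semi-major axis a = 6371 + 1500 = 7871 km. Period T = 2π√(a³/μ) = 2π√(7871³/398600) = 6949.5 s = 115.83 min.
During one orbit Earth rotates (6949.5 / 86164) × 360° = 29.04°.
At the equator that is 29.04° × (2π·6371/360) km/° = 29.04 × 111.2 = 3229 km.

3230 km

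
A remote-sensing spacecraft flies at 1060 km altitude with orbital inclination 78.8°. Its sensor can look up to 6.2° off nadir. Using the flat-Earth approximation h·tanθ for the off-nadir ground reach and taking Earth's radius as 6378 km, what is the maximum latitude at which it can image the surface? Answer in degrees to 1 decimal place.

For a prograde orbit the ground track reaches latitude ±i = ±78.8°.
Sensor half-swath on the ground ≈ 1060·tan(6.2°) = 115 km = 1.03° of latitude.
Maximum observable latitude ≈ 78.8 + 1.03 = 79.8°.

79.8°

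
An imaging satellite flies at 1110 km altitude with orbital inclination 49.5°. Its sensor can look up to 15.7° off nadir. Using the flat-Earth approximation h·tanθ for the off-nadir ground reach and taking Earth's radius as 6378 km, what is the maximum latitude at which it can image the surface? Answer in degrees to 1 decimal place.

52.3°

For a prograde orbit the ground track reaches latitude ±i = ±49.5°.
Sensor half-swath on the ground ≈ 1110·tan(15.7°) = 312 km = 2.80° of latitude.
Maximum observable latitude ≈ 49.5 + 2.80 = 52.3°.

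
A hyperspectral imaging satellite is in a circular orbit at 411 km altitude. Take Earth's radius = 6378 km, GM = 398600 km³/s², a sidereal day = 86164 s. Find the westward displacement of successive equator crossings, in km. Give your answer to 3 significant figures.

2590 km

Semi-major axis a = 6378 + 411 = 6789 km. Period T = 2π√(a³/μ) = 2π√(6789³/398600) = 5567.0 s = 92.78 min.
During one orbit Earth rotates (5567.0 / 86164) × 360° = 23.26°.
At the equator that is 23.26° × (2π·6378/360) km/° = 23.26 × 111.3 = 2589 km.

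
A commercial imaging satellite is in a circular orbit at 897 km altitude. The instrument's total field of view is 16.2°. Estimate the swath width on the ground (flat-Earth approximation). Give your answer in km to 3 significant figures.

255 km

Half-angle = 16.2°/2 = 8.1°.
Swath width ≈ 2h·tan(θ/2) = 2 × 897 × tan(8.1°) = 255.3 km.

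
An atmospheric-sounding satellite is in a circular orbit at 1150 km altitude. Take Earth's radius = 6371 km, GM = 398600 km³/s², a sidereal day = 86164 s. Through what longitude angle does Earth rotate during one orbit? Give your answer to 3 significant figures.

Semi-major axis a = 6371 + 1150 = 7521 km. Period T = 2π√(a³/μ) = 2π√(7521³/398600) = 6491.2 s = 108.19 min.
During one orbit Earth rotates (6491.2 / 86164) × 360° = 27.12°.

27.1°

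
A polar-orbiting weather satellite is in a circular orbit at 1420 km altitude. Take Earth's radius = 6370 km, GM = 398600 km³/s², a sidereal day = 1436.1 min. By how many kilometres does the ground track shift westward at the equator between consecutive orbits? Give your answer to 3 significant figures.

Semi-major axis a = 6370 + 1420 = 7790 km. Period T = 2π√(a³/μ) = 2π√(7790³/398600) = 6842.5 s = 114.04 min.
During one orbit Earth rotates (6842.5 / 86166) × 360° = 28.59°.
At the equator that is 28.59° × (2π·6370/360) km/° = 28.59 × 111.2 = 3178 km.

3180 km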